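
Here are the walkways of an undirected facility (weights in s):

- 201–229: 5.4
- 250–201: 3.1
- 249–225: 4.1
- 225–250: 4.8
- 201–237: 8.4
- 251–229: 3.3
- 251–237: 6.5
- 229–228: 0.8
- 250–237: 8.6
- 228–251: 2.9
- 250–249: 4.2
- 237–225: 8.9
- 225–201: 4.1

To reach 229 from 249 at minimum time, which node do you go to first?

250

Candidate routes:
249 → 225 → 201 → 229: 4.1+4.1+5.4 = 13.6
249 → 225 → 250 → 201 → 229: 4.1+4.8+3.1+5.4 = 17.4
249 → 250 → 201 → 229: 4.2+3.1+5.4 = 12.7
The minimum is 12.7 s via 249 → 250 → 201 → 229.
So from 249 the first move is to 250.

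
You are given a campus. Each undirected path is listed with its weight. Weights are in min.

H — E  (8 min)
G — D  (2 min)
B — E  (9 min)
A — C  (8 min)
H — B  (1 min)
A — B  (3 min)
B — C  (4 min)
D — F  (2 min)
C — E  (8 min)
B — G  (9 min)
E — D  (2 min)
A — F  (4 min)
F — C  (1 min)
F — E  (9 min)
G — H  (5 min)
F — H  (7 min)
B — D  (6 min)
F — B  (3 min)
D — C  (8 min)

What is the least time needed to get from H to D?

Compare a few routes:
H - B - D: 1+6 = 7
H - B - F - D: 1+3+2 = 6
H - G - D: 5+2 = 7
Cheapest is H - B - F - D at 6 min.

6 min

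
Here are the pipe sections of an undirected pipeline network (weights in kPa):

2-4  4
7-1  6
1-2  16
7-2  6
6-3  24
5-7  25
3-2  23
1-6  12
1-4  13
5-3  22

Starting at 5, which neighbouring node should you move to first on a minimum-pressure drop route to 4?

7

Compare a few routes:
5 - 7 - 1 - 2 - 4: 25+6+16+4 = 51
5 - 7 - 2 - 4: 25+6+4 = 35
5 - 3 - 2 - 4: 22+23+4 = 49
5 - 7 - 1 - 4: 25+6+13 = 44
The minimum is 35 kPa via 5 - 7 - 2 - 4.
So from 5 the first move is to 7.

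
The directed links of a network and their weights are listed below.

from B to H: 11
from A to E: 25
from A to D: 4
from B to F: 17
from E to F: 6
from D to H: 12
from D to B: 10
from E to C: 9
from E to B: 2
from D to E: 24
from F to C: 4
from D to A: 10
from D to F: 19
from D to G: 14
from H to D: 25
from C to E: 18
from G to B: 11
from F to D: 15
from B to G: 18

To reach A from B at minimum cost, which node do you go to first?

Candidate routes:
B → F → D → A: 17+15+10 = 42
B → H → D → A: 11+25+10 = 46
The minimum is 42 via B → F → D → A.
So from B the first move is to F.

F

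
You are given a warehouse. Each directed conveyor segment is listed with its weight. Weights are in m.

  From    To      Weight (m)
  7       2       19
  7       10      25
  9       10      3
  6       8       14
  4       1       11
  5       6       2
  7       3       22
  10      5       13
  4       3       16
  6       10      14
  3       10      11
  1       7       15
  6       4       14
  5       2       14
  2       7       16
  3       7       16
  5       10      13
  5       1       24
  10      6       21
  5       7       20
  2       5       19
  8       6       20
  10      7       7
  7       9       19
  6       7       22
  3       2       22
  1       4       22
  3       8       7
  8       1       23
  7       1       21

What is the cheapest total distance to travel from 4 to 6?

42 m

Settle nodes by increasing distance from 4:
4: 0
1: 11  (via 4)
3: 16  (via 4)
8: 23  (via 3)
7: 26  (via 1)
10: 27  (via 3)
2: 38  (via 3)
5: 40  (via 10)
6: 42  (via 5)
Shortest route: 4–3–10–5–6 = 42 m.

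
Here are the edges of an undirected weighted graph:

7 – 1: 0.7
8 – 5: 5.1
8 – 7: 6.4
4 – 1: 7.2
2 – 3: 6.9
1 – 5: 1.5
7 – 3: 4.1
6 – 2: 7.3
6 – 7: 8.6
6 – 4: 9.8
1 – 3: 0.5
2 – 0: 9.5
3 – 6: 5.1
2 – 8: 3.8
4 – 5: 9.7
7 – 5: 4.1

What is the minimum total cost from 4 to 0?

24.1

Shortest distances from 4:
4: 0
1: 7.2  (via 4)
3: 7.7  (via 1)
7: 7.9  (via 1)
5: 8.7  (via 1)
6: 9.8  (via 4)
8: 13.8  (via 5)
2: 14.6  (via 3)
0: 24.1  (via 2)
Shortest route: 4 → 1 → 3 → 2 → 0 = 24.1.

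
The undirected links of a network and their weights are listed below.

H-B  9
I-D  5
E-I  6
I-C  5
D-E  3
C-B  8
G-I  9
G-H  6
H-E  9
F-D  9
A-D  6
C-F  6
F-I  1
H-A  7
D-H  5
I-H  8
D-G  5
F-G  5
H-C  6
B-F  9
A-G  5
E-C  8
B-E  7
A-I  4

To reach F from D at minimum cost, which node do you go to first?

I

Compare a few routes:
D → F: 9 = 9
D → I → F: 5+1 = 6
D → G → F: 5+5 = 10
D → E → I → F: 3+6+1 = 10
Cheapest is D → I → F at 6.
So from D the first move is to I.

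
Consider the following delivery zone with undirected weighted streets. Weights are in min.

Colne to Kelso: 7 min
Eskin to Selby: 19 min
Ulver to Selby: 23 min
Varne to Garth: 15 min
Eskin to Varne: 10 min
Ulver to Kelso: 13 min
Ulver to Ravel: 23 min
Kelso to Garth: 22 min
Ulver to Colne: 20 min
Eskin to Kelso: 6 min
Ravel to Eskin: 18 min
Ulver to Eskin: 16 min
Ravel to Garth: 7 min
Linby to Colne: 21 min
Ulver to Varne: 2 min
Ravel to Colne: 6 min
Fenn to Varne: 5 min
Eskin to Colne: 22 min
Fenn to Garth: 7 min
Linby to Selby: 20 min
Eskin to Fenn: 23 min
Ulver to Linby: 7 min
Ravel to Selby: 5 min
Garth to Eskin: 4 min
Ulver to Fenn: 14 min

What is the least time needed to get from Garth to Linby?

21 min

Shortest distances from Garth:
Garth: 0
Eskin: 4  (via Garth)
Fenn: 7  (via Garth)
Ravel: 7  (via Garth)
Kelso: 10  (via Eskin)
Selby: 12  (via Ravel)
Varne: 12  (via Fenn)
Colne: 13  (via Ravel)
Ulver: 14  (via Varne)
Linby: 21  (via Ulver)
Shortest route: Garth → Fenn → Varne → Ulver → Linby = 21 min.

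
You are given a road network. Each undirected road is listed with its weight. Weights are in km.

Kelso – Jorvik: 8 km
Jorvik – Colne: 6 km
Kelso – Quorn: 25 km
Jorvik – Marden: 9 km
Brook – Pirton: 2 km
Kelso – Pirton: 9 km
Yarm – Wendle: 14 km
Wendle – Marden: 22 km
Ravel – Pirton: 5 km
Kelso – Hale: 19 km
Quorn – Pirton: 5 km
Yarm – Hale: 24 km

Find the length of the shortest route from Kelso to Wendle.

Running Dijkstra from Kelso:
Kelso: 0
Jorvik: 8  (via Kelso)
Pirton: 9  (via Kelso)
Brook: 11  (via Pirton)
Quorn: 14  (via Pirton)
Colne: 14  (via Jorvik)
Ravel: 14  (via Pirton)
Marden: 17  (via Jorvik)
Hale: 19  (via Kelso)
Wendle: 39  (via Marden)
Shortest route: Kelso–Jorvik–Marden–Wendle = 39 km.

39 km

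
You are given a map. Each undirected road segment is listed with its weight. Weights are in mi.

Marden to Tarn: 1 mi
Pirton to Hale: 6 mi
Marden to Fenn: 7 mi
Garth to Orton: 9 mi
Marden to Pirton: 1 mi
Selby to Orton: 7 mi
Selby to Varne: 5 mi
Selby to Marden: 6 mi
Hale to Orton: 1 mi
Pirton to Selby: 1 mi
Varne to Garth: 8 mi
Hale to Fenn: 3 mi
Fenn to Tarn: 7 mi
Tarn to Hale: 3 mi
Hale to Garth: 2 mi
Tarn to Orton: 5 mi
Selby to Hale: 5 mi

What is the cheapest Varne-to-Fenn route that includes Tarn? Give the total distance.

14 mi

Shortest Varne→Tarn: Varne → Selby → Pirton → Marden → Tarn = 8
Shortest Tarn→Fenn: Tarn → Hale → Fenn = 6
Total via Tarn: 8 + 6 = 14 mi.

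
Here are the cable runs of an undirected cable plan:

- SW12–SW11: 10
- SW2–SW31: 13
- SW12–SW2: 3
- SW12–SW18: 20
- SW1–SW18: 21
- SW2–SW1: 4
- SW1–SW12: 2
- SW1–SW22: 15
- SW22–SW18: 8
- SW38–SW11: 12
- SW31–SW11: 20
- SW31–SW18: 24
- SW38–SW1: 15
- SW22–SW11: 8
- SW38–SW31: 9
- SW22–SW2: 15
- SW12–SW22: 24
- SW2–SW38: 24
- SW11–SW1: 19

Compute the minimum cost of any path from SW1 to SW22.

Running Dijkstra from SW1:
SW1: 0
SW12: 2  (via SW1)
SW2: 4  (via SW1)
SW11: 12  (via SW12)
SW22: 15  (via SW1)
Shortest route: SW1–SW22 = 15.

15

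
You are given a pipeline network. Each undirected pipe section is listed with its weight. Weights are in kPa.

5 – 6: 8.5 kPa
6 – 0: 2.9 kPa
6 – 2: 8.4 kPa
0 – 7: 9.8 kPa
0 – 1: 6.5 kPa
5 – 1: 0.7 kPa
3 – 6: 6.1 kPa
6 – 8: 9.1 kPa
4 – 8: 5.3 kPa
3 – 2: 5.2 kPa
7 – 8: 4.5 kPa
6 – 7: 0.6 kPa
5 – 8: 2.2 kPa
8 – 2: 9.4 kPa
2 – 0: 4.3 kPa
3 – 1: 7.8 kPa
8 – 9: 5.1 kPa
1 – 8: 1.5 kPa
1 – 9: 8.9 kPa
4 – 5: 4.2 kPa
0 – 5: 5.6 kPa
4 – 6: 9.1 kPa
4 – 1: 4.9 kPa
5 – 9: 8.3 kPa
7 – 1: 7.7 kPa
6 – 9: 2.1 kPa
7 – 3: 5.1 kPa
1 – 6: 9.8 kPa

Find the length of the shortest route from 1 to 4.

4.9 kPa

Running Dijkstra from 1:
1: 0
5: 0.7  (via 1)
8: 1.5  (via 1)
4: 4.9  (via 1)
Shortest route: 1 → 4 = 4.9 kPa.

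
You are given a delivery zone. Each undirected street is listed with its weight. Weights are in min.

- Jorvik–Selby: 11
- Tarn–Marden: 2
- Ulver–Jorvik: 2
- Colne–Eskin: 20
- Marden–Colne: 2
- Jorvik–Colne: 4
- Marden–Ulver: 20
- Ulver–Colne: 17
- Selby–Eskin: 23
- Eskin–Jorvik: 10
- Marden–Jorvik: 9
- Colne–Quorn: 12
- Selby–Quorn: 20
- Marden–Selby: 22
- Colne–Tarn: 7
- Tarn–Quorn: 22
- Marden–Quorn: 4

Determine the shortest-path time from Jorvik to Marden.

Compare a few routes:
Jorvik - Marden: 9 = 9
Jorvik - Colne - Marden: 4+2 = 6
The minimum is 6 min via Jorvik - Colne - Marden.

6 min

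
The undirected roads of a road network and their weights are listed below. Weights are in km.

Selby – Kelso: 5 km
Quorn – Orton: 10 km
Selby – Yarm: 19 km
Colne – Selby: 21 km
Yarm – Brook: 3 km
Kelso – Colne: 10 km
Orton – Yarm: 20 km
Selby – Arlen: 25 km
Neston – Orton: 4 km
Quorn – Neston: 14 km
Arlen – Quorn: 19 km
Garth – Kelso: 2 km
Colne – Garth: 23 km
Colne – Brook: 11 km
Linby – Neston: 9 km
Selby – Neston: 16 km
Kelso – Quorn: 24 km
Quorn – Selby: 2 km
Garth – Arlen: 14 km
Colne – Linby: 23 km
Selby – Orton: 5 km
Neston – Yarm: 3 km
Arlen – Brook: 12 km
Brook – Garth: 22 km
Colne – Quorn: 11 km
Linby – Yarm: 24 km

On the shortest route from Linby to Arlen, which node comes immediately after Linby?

Candidate routes:
Linby–Neston–Yarm–Brook–Arlen: 9+3+3+12 = 27
Linby–Yarm–Brook–Arlen: 24+3+12 = 39
Cheapest is Linby–Neston–Yarm–Brook–Arlen at 27 km.
So from Linby the first move is to Neston.

Neston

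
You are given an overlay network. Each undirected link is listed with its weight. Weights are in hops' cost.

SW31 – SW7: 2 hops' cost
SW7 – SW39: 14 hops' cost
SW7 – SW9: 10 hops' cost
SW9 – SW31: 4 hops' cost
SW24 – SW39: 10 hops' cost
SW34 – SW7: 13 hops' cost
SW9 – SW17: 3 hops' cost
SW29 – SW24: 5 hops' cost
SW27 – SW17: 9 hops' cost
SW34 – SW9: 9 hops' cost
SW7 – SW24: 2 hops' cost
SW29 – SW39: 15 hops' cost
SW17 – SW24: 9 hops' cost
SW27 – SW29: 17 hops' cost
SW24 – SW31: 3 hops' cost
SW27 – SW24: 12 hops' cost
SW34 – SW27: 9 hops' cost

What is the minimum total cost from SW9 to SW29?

12 hops' cost

Settle nodes by increasing distance from SW9:
SW9: 0
SW17: 3  (via SW9)
SW31: 4  (via SW9)
SW7: 6  (via SW31)
SW24: 7  (via SW31)
SW34: 9  (via SW9)
SW29: 12  (via SW24)
Shortest route: SW9 → SW31 → SW24 → SW29 = 12 hops' cost.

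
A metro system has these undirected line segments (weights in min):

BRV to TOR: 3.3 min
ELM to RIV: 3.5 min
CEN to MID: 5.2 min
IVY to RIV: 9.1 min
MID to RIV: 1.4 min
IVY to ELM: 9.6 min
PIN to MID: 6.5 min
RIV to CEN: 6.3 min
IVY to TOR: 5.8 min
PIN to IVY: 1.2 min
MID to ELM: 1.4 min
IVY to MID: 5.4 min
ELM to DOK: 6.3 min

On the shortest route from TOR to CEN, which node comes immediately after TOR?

Enumerating some paths:
TOR–IVY–MID–CEN: 5.8+5.4+5.2 = 16.4
TOR–IVY–PIN–MID–CEN: 5.8+1.2+6.5+5.2 = 18.7
The minimum is 16.4 min via TOR–IVY–MID–CEN.
So from TOR the first move is to IVY.

IVY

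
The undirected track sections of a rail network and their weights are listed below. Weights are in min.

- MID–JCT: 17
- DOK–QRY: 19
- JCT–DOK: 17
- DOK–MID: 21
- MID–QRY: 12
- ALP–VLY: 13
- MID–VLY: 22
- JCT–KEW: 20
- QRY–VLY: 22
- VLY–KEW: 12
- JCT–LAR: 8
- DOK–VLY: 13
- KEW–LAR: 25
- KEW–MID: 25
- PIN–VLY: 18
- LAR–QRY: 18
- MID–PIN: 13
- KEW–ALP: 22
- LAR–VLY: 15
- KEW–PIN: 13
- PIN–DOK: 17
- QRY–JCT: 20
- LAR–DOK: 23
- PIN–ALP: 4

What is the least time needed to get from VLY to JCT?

23 min

Settle nodes by increasing distance from VLY:
VLY: 0
KEW: 12  (via VLY)
DOK: 13  (via VLY)
ALP: 13  (via VLY)
LAR: 15  (via VLY)
PIN: 17  (via ALP)
MID: 22  (via VLY)
QRY: 22  (via VLY)
JCT: 23  (via LAR)
Shortest route: VLY → LAR → JCT = 23 min.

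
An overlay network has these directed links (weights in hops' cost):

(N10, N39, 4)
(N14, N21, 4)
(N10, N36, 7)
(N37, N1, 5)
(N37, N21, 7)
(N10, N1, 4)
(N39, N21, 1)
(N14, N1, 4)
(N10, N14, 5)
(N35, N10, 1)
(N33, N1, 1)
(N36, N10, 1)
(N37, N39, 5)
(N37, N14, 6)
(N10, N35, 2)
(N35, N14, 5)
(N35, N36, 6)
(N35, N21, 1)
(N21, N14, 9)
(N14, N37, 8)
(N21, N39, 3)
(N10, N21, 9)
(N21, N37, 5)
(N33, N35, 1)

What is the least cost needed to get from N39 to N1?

11 hops' cost

Shortest distances from N39:
N39: 0
N21: 1  (via N39)
N37: 6  (via N21)
N14: 10  (via N21)
N1: 11  (via N37)
Shortest route: N39–N21–N37–N1 = 11 hops' cost.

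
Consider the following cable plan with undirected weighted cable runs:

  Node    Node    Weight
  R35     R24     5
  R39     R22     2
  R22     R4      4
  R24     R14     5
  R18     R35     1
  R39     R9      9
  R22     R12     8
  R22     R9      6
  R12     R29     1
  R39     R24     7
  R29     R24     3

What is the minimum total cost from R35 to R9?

Candidate routes:
R35–R24–R39–R22–R9: 5+7+2+6 = 20
R35–R24–R39–R9: 5+7+9 = 21
R35–R24–R29–R12–R22–R9: 5+3+1+8+6 = 23
Cheapest is R35–R24–R39–R22–R9 at 20.

20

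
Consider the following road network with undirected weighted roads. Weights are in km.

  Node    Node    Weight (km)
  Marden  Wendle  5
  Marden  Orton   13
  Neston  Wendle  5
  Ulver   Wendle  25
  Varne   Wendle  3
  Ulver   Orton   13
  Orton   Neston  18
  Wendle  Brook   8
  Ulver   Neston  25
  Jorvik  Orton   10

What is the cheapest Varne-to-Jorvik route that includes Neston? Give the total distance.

36 km

Best Varne to Neston: Varne → Wendle → Neston costing 8
Best Neston to Jorvik: Neston → Orton → Jorvik costing 28
Total via Neston: 8 + 28 = 36 km.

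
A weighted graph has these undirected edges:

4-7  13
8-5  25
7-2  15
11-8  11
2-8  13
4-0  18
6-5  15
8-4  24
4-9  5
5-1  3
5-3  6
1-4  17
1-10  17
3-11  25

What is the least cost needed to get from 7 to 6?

Running Dijkstra from 7:
7: 0
4: 13  (via 7)
2: 15  (via 7)
9: 18  (via 4)
8: 28  (via 2)
1: 30  (via 4)
0: 31  (via 4)
5: 33  (via 1)
3: 39  (via 5)
11: 39  (via 8)
10: 47  (via 1)
6: 48  (via 5)
Shortest route: 7–4–1–5–6 = 48.

48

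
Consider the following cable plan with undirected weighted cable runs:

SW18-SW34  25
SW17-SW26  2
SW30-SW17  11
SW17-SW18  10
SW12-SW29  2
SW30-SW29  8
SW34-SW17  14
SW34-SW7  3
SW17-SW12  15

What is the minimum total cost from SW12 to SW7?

Settle nodes by increasing distance from SW12:
SW12: 0
SW29: 2  (via SW12)
SW30: 10  (via SW29)
SW17: 15  (via SW12)
SW26: 17  (via SW17)
SW18: 25  (via SW17)
SW34: 29  (via SW17)
SW7: 32  (via SW34)
Shortest route: SW12–SW17–SW34–SW7 = 32.

32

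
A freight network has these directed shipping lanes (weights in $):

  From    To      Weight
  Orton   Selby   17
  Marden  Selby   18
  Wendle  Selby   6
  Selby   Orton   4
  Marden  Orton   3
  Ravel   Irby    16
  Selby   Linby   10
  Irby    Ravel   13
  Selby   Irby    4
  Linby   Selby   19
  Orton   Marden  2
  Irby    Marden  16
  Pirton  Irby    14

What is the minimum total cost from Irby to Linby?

Compare a few routes:
Irby–Marden–Orton–Selby–Linby: 16+3+17+10 = 46
Irby–Marden–Selby–Linby: 16+18+10 = 44
Cheapest is Irby–Marden–Selby–Linby at $44.

$44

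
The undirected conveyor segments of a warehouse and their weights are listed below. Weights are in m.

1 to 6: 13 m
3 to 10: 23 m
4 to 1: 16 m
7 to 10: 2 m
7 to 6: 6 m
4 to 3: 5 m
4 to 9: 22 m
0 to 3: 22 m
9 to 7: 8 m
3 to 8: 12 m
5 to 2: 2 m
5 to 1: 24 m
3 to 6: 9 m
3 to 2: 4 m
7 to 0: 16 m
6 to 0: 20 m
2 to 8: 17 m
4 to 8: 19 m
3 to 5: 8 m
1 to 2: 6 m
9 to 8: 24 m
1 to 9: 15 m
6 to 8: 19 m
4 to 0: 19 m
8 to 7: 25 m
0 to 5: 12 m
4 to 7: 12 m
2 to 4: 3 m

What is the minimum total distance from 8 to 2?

16 m

Running Dijkstra from 8:
8: 0
3: 12  (via 8)
2: 16  (via 3)
Shortest route: 8–3–2 = 16 m.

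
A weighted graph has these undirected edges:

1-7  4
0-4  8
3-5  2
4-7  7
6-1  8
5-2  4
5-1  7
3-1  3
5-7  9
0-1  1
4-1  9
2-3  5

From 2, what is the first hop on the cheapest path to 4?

Candidate routes:
2 - 5 - 3 - 1 - 4: 4+2+3+9 = 18
2 - 3 - 1 - 7 - 4: 5+3+4+7 = 19
2 - 5 - 3 - 1 - 0 - 4: 4+2+3+1+8 = 18
2 - 3 - 1 - 4: 5+3+9 = 17
The minimum is 17 via 2 - 3 - 1 - 4.
So from 2 the first move is to 3.

3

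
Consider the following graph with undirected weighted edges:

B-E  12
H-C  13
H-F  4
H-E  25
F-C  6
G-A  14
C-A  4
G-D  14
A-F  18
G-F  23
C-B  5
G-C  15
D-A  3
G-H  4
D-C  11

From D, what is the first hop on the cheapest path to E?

A

Enumerating some paths:
D - G - H - E: 14+4+25 = 43
D - A - C - F - H - E: 3+4+6+4+25 = 42
D - A - C - B - E: 3+4+5+12 = 24
D - C - B - E: 11+5+12 = 28
Cheapest is D - A - C - B - E at 24.
So from D the first move is to A.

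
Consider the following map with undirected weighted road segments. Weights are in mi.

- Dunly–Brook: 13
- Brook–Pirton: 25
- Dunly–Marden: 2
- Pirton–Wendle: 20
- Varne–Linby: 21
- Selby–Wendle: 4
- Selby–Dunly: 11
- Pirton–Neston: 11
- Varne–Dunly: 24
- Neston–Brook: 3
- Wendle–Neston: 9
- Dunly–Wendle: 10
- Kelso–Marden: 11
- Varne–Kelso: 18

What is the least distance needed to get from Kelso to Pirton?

Shortest distances from Kelso:
Kelso: 0
Marden: 11  (via Kelso)
Dunly: 13  (via Marden)
Varne: 18  (via Kelso)
Wendle: 23  (via Dunly)
Selby: 24  (via Dunly)
Brook: 26  (via Dunly)
Neston: 29  (via Brook)
Linby: 39  (via Varne)
Pirton: 40  (via Neston)
Shortest route: Kelso–Marden–Dunly–Brook–Neston–Pirton = 40 mi.

40 mi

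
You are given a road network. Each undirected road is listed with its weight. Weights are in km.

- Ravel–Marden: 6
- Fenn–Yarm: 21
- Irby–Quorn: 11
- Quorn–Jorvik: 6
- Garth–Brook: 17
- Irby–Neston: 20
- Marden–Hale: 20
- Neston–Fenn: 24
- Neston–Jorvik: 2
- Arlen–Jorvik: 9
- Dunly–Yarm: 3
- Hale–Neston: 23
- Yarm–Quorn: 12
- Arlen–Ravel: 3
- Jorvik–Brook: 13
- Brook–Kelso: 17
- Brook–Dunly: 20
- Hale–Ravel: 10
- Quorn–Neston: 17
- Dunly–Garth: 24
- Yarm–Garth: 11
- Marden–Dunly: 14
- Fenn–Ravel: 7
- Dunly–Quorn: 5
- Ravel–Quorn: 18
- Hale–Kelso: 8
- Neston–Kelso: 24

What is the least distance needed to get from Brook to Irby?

Running Dijkstra from Brook:
Brook: 0
Jorvik: 13  (via Brook)
Neston: 15  (via Jorvik)
Garth: 17  (via Brook)
Kelso: 17  (via Brook)
Quorn: 19  (via Jorvik)
Dunly: 20  (via Brook)
Arlen: 22  (via Jorvik)
Yarm: 23  (via Dunly)
Hale: 25  (via Kelso)
Ravel: 25  (via Arlen)
Irby: 30  (via Quorn)
Shortest route: Brook–Jorvik–Quorn–Irby = 30 km.

30 km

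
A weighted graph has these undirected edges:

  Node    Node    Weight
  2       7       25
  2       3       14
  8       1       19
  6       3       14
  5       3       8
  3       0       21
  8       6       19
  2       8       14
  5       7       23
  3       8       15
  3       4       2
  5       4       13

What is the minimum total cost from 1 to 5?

Enumerating some paths:
1 - 8 - 3 - 5: 19+15+8 = 42
1 - 8 - 3 - 4 - 5: 19+15+2+13 = 49
1 - 8 - 6 - 3 - 5: 19+19+14+8 = 60
1 - 8 - 2 - 3 - 5: 19+14+14+8 = 55
Cheapest is 1 - 8 - 3 - 5 at 42.

42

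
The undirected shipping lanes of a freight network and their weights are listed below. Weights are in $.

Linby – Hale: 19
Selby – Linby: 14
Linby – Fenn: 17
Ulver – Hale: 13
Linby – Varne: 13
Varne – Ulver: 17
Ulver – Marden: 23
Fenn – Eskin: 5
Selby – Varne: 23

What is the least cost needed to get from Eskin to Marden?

$75

Candidate routes:
Eskin - Fenn - Linby - Hale - Ulver - Marden: 5+17+19+13+23 = 77
Eskin - Fenn - Linby - Varne - Ulver - Marden: 5+17+13+17+23 = 75
Eskin - Fenn - Linby - Selby - Varne - Ulver - Marden: 5+17+14+23+17+23 = 99
Cheapest is Eskin - Fenn - Linby - Varne - Ulver - Marden at $75.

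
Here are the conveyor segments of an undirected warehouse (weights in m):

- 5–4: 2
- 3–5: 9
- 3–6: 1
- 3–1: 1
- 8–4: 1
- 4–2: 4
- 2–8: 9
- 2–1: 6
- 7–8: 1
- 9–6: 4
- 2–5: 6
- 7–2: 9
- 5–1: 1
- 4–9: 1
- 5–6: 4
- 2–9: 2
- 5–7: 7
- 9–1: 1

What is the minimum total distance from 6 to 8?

Candidate routes:
6–3–1–9–4–8: 1+1+1+1+1 = 5
6–3–1–5–4–8: 1+1+1+2+1 = 6
The minimum is 5 m via 6–3–1–9–4–8.

5 m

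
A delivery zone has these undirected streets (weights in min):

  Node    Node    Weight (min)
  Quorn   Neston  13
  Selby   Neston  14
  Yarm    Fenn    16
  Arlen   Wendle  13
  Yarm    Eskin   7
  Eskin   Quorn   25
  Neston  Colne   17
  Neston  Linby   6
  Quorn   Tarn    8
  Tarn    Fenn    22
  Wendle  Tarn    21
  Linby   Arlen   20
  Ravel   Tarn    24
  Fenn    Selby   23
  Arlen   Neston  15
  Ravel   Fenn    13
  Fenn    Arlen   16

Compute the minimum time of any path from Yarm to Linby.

Settle nodes by increasing distance from Yarm:
Yarm: 0
Eskin: 7  (via Yarm)
Fenn: 16  (via Yarm)
Ravel: 29  (via Fenn)
Quorn: 32  (via Eskin)
Arlen: 32  (via Fenn)
Tarn: 38  (via Fenn)
Selby: 39  (via Fenn)
Wendle: 45  (via Arlen)
Neston: 45  (via Quorn)
Linby: 51  (via Neston)
Shortest route: Yarm → Eskin → Quorn → Neston → Linby = 51 min.

51 min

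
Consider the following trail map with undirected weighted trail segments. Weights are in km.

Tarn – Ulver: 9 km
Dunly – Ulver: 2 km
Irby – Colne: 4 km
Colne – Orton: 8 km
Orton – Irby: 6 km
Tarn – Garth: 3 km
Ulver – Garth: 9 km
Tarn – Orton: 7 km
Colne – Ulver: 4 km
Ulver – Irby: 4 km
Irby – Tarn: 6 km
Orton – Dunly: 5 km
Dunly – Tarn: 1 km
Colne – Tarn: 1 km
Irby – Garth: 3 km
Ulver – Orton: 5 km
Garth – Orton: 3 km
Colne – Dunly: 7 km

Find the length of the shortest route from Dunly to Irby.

6 km

Compare a few routes:
Dunly → Tarn → Garth → Irby: 1+3+3 = 7
Dunly → Tarn → Colne → Irby: 1+1+4 = 6
Cheapest is Dunly → Tarn → Colne → Irby at 6 km.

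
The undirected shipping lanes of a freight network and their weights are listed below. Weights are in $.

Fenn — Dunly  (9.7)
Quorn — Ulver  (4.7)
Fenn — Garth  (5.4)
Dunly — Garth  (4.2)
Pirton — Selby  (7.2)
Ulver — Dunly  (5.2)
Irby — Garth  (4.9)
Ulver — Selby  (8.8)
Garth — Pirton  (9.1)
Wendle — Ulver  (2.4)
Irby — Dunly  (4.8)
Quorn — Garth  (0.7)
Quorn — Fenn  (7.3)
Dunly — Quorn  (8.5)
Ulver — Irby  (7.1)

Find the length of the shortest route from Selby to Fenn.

Enumerating some paths:
Selby–Ulver–Quorn–Fenn: 8.8+4.7+7.3 = 20.8
Selby–Ulver–Dunly–Garth–Fenn: 8.8+5.2+4.2+5.4 = 23.6
Selby–Pirton–Garth–Fenn: 7.2+9.1+5.4 = 21.7
Selby–Ulver–Quorn–Garth–Fenn: 8.8+4.7+0.7+5.4 = 19.6
Cheapest is Selby–Ulver–Quorn–Garth–Fenn at $19.6.

$19.6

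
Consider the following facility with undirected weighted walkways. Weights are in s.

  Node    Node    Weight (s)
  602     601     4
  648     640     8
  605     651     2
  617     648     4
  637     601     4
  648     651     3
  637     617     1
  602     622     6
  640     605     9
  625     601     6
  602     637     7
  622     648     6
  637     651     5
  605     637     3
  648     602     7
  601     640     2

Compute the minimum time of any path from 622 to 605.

Shortest distances from 622:
622: 0
602: 6  (via 622)
648: 6  (via 622)
651: 9  (via 648)
601: 10  (via 602)
617: 10  (via 648)
637: 11  (via 617)
605: 11  (via 651)
Shortest route: 622–648–651–605 = 11 s.

11 s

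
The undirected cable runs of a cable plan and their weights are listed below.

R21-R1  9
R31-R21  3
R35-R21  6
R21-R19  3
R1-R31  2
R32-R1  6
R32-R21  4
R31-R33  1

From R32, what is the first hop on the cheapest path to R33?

Compare a few routes:
R32 - R21 - R1 - R31 - R33: 4+9+2+1 = 16
R32 - R1 - R21 - R31 - R33: 6+9+3+1 = 19
R32 - R21 - R31 - R33: 4+3+1 = 8
R32 - R1 - R31 - R33: 6+2+1 = 9
The minimum is 8 via R32 - R21 - R31 - R33.
So from R32 the first move is to R21.

R21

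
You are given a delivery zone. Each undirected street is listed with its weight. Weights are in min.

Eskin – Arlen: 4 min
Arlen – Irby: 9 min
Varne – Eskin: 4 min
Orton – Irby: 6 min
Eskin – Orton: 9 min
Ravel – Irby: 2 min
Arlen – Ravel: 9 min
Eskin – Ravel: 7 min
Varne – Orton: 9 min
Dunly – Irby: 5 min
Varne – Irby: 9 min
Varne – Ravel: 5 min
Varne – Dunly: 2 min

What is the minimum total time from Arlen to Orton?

13 min

Shortest distances from Arlen:
Arlen: 0
Eskin: 4  (via Arlen)
Varne: 8  (via Eskin)
Ravel: 9  (via Arlen)
Irby: 9  (via Arlen)
Dunly: 10  (via Varne)
Orton: 13  (via Eskin)
Shortest route: Arlen–Eskin–Orton = 13 min.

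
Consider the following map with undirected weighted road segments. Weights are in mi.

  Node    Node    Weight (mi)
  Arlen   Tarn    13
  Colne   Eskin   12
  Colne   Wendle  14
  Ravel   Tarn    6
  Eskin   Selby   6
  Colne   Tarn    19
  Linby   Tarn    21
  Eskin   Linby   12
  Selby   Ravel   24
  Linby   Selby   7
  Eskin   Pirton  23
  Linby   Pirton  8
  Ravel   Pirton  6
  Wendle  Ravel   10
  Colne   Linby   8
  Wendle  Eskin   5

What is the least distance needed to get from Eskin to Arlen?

Shortest distances from Eskin:
Eskin: 0
Wendle: 5  (via Eskin)
Selby: 6  (via Eskin)
Colne: 12  (via Eskin)
Linby: 12  (via Eskin)
Ravel: 15  (via Wendle)
Pirton: 20  (via Linby)
Tarn: 21  (via Ravel)
Arlen: 34  (via Tarn)
Shortest route: Eskin → Wendle → Ravel → Tarn → Arlen = 34 mi.

34 mi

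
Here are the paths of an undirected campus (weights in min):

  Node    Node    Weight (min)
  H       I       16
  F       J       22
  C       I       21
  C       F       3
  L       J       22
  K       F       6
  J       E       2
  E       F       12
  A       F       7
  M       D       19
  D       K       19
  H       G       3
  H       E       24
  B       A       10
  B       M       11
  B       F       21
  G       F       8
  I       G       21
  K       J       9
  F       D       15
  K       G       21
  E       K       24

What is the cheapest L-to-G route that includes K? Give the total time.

Best L to K: L → J → K costing 31
Shortest K→G: K → F → G = 14
Total via K: 31 + 14 = 45 min.

45 min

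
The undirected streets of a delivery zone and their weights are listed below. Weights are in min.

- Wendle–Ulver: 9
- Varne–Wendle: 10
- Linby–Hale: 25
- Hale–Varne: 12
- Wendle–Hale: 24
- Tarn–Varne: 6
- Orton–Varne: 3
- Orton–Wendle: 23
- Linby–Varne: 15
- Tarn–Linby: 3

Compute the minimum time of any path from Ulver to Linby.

Shortest distances from Ulver:
Ulver: 0
Wendle: 9  (via Ulver)
Varne: 19  (via Wendle)
Orton: 22  (via Varne)
Tarn: 25  (via Varne)
Linby: 28  (via Tarn)
Shortest route: Ulver–Wendle–Varne–Tarn–Linby = 28 min.

28 min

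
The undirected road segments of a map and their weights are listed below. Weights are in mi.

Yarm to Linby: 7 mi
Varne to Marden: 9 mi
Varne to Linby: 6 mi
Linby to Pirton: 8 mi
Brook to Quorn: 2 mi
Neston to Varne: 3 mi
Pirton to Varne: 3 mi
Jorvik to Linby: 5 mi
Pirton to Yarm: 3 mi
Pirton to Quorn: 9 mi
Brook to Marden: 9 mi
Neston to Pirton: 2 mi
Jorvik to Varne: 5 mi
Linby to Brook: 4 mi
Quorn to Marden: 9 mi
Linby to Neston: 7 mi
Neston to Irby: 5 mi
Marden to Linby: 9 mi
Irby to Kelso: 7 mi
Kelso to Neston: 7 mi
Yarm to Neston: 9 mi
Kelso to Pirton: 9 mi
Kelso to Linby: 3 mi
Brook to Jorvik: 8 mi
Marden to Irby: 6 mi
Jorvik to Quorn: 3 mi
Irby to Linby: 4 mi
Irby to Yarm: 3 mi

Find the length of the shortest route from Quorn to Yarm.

Compare a few routes:
Quorn - Brook - Linby - Irby - Yarm: 2+4+4+3 = 13
Quorn - Pirton - Yarm: 9+3 = 12
Quorn - Jorvik - Varne - Pirton - Yarm: 3+5+3+3 = 14
Quorn - Brook - Linby - Yarm: 2+4+7 = 13
The minimum is 12 mi via Quorn - Pirton - Yarm.

12 mi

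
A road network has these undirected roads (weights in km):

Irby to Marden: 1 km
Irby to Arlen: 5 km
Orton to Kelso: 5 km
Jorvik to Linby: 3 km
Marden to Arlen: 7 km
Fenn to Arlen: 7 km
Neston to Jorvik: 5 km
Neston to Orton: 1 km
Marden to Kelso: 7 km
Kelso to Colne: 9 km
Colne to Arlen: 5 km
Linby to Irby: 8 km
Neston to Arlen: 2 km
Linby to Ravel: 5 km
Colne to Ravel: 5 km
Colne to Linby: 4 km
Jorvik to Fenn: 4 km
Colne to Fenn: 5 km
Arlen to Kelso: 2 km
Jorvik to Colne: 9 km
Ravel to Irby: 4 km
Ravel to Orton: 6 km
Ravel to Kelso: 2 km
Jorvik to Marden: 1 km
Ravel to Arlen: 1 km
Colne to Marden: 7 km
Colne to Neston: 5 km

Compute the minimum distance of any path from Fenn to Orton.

Settle nodes by increasing distance from Fenn:
Fenn: 0
Jorvik: 4  (via Fenn)
Marden: 5  (via Jorvik)
Colne: 5  (via Fenn)
Irby: 6  (via Marden)
Arlen: 7  (via Fenn)
Linby: 7  (via Jorvik)
Ravel: 8  (via Arlen)
Kelso: 9  (via Arlen)
Neston: 9  (via Jorvik)
Orton: 10  (via Neston)
Shortest route: Fenn–Jorvik–Neston–Orton = 10 km.

10 km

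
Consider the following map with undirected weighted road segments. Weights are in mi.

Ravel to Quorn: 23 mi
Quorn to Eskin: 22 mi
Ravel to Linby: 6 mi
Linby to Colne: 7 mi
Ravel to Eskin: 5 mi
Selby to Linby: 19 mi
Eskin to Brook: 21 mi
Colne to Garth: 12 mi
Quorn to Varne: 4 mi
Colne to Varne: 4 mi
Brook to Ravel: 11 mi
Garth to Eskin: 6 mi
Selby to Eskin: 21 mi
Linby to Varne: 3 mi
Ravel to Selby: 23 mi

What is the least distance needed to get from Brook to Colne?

24 mi

Compare a few routes:
Brook - Ravel - Eskin - Garth - Colne: 11+5+6+12 = 34
Brook - Ravel - Linby - Colne: 11+6+7 = 24
The minimum is 24 mi via Brook - Ravel - Linby - Colne.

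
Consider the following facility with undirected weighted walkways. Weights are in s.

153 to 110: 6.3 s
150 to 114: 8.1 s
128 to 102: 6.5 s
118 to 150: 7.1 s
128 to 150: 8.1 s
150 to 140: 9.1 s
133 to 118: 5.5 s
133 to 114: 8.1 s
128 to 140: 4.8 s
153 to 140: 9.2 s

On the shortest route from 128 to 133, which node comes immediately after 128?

Candidate routes:
128 - 150 - 114 - 133: 8.1+8.1+8.1 = 24.3
128 - 150 - 118 - 133: 8.1+7.1+5.5 = 20.7
128 - 140 - 150 - 118 - 133: 4.8+9.1+7.1+5.5 = 26.5
Cheapest is 128 - 150 - 118 - 133 at 20.7 s.
So from 128 the first move is to 150.

150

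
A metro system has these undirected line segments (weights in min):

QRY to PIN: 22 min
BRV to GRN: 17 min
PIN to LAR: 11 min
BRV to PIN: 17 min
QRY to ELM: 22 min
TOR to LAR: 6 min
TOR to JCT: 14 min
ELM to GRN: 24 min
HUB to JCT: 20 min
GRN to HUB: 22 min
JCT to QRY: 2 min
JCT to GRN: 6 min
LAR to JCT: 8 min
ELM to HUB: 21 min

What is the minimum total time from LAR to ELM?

Candidate routes:
LAR–JCT–QRY–ELM: 8+2+22 = 32
LAR–TOR–JCT–QRY–ELM: 6+14+2+22 = 44
LAR–JCT–HUB–ELM: 8+20+21 = 49
LAR–JCT–GRN–ELM: 8+6+24 = 38
Cheapest is LAR–JCT–QRY–ELM at 32 min.

32 min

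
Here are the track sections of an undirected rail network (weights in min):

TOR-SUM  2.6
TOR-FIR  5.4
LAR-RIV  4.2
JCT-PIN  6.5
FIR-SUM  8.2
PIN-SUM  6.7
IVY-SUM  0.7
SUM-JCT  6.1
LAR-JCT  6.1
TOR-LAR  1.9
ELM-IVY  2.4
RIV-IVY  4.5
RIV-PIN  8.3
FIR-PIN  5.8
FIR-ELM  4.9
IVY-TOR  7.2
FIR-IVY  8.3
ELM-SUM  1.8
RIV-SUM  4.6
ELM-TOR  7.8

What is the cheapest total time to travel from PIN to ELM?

Compare a few routes:
PIN → SUM → ELM: 6.7+1.8 = 8.5
PIN → SUM → IVY → ELM: 6.7+0.7+2.4 = 9.8
PIN → JCT → SUM → ELM: 6.5+6.1+1.8 = 14.4
PIN → FIR → ELM: 5.8+4.9 = 10.7
The minimum is 8.5 min via PIN → SUM → ELM.

8.5 min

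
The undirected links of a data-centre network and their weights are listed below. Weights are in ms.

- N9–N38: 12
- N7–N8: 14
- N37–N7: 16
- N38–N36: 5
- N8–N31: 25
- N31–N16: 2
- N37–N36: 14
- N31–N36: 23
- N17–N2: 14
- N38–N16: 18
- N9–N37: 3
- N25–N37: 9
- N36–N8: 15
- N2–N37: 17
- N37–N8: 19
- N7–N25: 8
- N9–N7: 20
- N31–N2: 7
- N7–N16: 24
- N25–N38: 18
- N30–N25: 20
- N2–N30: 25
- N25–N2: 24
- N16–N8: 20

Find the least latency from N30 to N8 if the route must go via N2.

54 ms

Shortest N30→N2: N30–N2 = 25
Best N2 to N8: N2–N31–N16–N8 costing 29
Total via N2: 25 + 29 = 54 ms.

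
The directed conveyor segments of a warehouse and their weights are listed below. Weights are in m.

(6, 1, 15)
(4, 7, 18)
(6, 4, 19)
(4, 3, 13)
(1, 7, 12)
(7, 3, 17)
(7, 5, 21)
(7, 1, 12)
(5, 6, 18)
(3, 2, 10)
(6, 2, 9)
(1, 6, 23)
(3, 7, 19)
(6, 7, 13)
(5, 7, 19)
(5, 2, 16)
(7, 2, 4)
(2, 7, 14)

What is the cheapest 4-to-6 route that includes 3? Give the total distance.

Shortest 4→3: 4 → 3 = 13
Shortest 3→6: 3 → 7 → 1 → 6 = 54
Total via 3: 13 + 54 = 67 m.

67 m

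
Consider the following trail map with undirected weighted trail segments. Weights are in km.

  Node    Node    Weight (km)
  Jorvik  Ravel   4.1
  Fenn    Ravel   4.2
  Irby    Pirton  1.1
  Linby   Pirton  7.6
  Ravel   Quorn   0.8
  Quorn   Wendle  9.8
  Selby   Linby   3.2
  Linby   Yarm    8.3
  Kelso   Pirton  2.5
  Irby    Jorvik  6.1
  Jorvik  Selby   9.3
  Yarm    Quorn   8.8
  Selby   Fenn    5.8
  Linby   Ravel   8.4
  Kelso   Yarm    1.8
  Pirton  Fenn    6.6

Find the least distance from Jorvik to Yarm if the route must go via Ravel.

13.7 km

Best Jorvik to Ravel: Jorvik → Ravel costing 4.1
Shortest Ravel→Yarm: Ravel → Quorn → Yarm = 9.6
Total via Ravel: 4.1 + 9.6 = 13.7 km.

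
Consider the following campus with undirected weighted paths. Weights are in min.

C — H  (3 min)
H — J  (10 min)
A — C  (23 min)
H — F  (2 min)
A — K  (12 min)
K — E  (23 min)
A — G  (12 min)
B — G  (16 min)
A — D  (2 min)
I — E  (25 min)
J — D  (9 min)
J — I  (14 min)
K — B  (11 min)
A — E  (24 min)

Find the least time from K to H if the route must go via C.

38 min

Shortest K→C: K → A → C = 35
Best C to H: C → H costing 3
Total via C: 35 + 3 = 38 min.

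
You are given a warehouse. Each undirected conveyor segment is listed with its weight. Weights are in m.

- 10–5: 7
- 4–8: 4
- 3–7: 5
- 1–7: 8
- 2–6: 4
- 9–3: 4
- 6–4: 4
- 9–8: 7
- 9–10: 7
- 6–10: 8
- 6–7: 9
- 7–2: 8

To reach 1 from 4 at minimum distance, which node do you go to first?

Enumerating some paths:
4–6–7–1: 4+9+8 = 21
4–6–2–7–1: 4+4+8+8 = 24
The minimum is 21 m via 4–6–7–1.
So from 4 the first move is to 6.

6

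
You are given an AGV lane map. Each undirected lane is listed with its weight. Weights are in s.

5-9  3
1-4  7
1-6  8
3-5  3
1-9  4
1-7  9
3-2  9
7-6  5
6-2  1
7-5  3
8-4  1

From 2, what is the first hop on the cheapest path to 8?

Compare a few routes:
2 → 6 → 7 → 5 → 9 → 1 → 4 → 8: 1+5+3+3+4+7+1 = 24
2 → 6 → 7 → 1 → 4 → 8: 1+5+9+7+1 = 23
2 → 6 → 1 → 4 → 8: 1+8+7+1 = 17
The minimum is 17 s via 2 → 6 → 1 → 4 → 8.
So from 2 the first move is to 6.

6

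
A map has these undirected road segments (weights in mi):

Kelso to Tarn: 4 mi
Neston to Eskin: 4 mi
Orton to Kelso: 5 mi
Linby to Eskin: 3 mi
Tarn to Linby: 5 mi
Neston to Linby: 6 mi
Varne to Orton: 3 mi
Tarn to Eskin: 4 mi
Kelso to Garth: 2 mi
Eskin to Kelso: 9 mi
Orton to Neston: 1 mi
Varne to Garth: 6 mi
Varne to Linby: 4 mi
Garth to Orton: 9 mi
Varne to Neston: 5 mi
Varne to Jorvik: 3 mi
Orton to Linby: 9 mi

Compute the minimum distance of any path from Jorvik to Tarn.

12 mi

Enumerating some paths:
Jorvik–Varne–Orton–Neston–Eskin–Tarn: 3+3+1+4+4 = 15
Jorvik–Varne–Linby–Tarn: 3+4+5 = 12
Jorvik–Varne–Linby–Eskin–Tarn: 3+4+3+4 = 14
Cheapest is Jorvik–Varne–Linby–Tarn at 12 mi.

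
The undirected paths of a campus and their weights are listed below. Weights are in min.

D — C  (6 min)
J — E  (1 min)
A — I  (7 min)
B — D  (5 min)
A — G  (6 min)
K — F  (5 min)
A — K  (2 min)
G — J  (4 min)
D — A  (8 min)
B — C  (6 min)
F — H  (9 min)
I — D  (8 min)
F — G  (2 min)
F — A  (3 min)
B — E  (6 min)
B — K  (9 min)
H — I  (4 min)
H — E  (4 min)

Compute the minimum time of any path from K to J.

11 min

Enumerating some paths:
K - A - G - J: 2+6+4 = 12
K - F - G - J: 5+2+4 = 11
Cheapest is K - F - G - J at 11 min.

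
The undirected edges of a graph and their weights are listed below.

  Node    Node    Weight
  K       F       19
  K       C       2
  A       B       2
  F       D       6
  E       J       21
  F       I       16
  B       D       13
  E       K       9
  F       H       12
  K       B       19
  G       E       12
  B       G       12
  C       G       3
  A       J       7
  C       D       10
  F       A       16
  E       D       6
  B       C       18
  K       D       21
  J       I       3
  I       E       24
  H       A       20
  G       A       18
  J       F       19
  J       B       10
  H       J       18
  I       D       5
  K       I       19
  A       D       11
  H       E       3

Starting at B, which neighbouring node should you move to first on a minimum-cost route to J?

Candidate routes:
B–A–D–I–J: 2+11+5+3 = 21
B–J: 10 = 10
B–A–J: 2+7 = 9
B–D–I–J: 13+5+3 = 21
Cheapest is B–A–J at 9.
So from B the first move is to A.

A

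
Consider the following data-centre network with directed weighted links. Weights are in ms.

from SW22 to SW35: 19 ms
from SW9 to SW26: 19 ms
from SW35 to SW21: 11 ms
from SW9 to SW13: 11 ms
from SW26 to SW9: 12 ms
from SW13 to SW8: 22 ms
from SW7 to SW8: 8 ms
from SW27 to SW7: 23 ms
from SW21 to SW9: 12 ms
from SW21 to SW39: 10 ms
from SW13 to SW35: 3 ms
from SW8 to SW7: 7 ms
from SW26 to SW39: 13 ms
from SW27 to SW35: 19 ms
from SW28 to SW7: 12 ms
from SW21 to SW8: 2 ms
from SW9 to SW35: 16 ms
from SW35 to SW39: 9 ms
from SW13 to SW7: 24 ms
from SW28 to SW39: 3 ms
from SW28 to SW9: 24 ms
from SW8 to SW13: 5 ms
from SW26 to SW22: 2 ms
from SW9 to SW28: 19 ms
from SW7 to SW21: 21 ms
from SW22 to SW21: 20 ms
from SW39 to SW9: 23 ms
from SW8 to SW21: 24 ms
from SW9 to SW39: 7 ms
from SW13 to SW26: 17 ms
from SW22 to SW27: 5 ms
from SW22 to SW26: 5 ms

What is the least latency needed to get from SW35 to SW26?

Settle nodes by increasing distance from SW35:
SW35: 0
SW39: 9  (via SW35)
SW21: 11  (via SW35)
SW8: 13  (via SW21)
SW13: 18  (via SW8)
SW7: 20  (via SW8)
SW9: 23  (via SW21)
SW26: 35  (via SW13)
Shortest route: SW35–SW21–SW8–SW13–SW26 = 35 ms.

35 ms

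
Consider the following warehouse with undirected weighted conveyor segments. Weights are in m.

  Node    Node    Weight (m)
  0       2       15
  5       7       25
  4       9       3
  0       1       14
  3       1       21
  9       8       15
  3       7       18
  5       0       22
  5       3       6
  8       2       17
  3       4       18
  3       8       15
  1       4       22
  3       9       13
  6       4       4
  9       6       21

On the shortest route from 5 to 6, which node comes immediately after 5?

3

Enumerating some paths:
5–3–4–6: 6+18+4 = 28
5–3–9–4–6: 6+13+3+4 = 26
The minimum is 26 m via 5–3–9–4–6.
So from 5 the first move is to 3.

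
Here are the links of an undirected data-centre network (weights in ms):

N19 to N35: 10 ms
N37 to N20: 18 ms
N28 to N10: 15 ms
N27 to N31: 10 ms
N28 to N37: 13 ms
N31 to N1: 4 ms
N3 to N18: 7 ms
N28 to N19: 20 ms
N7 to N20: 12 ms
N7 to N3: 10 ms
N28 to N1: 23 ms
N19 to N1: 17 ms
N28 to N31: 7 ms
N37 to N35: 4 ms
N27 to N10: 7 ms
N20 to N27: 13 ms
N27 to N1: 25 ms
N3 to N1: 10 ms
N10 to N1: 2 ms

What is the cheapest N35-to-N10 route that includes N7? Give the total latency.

56 ms

Shortest N35→N7: N35 → N37 → N20 → N7 = 34
Best N7 to N10: N7 → N3 → N1 → N10 costing 22
Total via N7: 34 + 22 = 56 ms.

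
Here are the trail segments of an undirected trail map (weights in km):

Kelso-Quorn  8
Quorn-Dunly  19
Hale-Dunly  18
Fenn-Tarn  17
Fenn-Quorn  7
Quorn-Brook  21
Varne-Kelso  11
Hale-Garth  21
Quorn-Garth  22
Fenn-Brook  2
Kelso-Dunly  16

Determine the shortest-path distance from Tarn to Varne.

Shortest distances from Tarn:
Tarn: 0
Fenn: 17  (via Tarn)
Brook: 19  (via Fenn)
Quorn: 24  (via Fenn)
Kelso: 32  (via Quorn)
Dunly: 43  (via Quorn)
Varne: 43  (via Kelso)
Shortest route: Tarn → Fenn → Quorn → Kelso → Varne = 43 km.

43 km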